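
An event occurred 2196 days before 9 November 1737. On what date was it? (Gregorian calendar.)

November 5, 1731

−365 (one year) → Nov 9, 1736 (1831 left).
−366 (one year; includes Feb 29, 1736) → Nov 9, 1735 (1465 left).
−365 (one year) → Nov 9, 1734 (1100 left).
−365 (one year) → Nov 9, 1733 (735 left).
−365 (one year) → Nov 9, 1732 (370 left).
−9 → Oct 31, 1732 (end of Oct, 31 days; 361 left).
−31 → Sep 30, 1732 (end of Sep, 30 days; 330 left).
−30 → Aug 31, 1732 (end of Aug, 31 days; 300 left).
−31 → Jul 31, 1732 (end of Jul, 31 days; 269 left).
−31 → Jun 30, 1732 (end of Jun, 30 days; 238 left).
−30 → May 31, 1732 (end of May, 31 days; 208 left).
−31 → Apr 30, 1732 (end of Apr, 30 days; 177 left).
−30 → Mar 31, 1732 (end of Mar, 31 days; 147 left).
−31 → Feb 29, 1732 (end of Feb, 29 days; 116 left).
−29 → Jan 31, 1732 (end of Jan, 31 days; 87 left).
−31 → Dec 31, 1731 (end of Dec, 31 days; 56 left).
−31 → Nov 30, 1731 (end of Nov, 30 days; 25 left).
−25 → Nov 5, 1731.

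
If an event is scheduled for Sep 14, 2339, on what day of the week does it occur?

Doomsday rule: the anchor day for the 2300s is Wednesday. For year 39: 39÷12 = 3 r 3, and 3÷4 = 0, so 3+3+0 = 6.
Wednesday + 6 ≡ Tuesday — that's 2339's doomsday.
In September the doomsday date is Sep 5.
Sep 14 is 9 days after Sep 5; 9 mod 7 = 2, so Tuesday + 2 = Thursday.

Thursday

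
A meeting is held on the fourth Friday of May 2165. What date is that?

May 24, 2165

May 1, 2165 is a Wednesday.
The first Friday is therefore May 3 (2 days later).
The fourth Friday is 3 + 3×7 = May 24.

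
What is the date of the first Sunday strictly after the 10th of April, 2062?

Apr 10, 2062 is a Monday.
From Monday to the next Sunday is 6 days.
Apr 10, 2062 + 6 = Apr 16, 2062.

April 16, 2062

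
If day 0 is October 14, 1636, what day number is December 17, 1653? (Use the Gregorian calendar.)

Oct 14, 1636 → Oct 14, 1637: 365 days.
Oct 14, 1637 → Oct 14, 1638: 365 days.
Oct 14, 1638 → Oct 14, 1639: 365 days.
Oct 14, 1639 → Oct 14, 1640: 366 days (Feb 29, 1640 is in that span).
Oct 14, 1640 → Oct 14, 1641: 365 days.
Oct 14, 1641 → Oct 14, 1642: 365 days.
Oct 14, 1642 → Oct 14, 1643: 365 days.
Oct 14, 1643 → Oct 14, 1644: 366 days (Feb 29, 1644 is in that span).
Oct 14, 1644 → Oct 14, 1645: 365 days.
Oct 14, 1645 → Oct 14, 1646: 365 days.
Oct 14, 1646 → Oct 14, 1647: 365 days.
Oct 14, 1647 → Oct 14, 1648: 366 days (Feb 29, 1648 is in that span).
Oct 14, 1648 → Oct 14, 1649: 365 days.
Oct 14, 1649 → Oct 14, 1650: 365 days.
Oct 14, 1650 → Oct 14, 1651: 365 days.
Oct 14, 1651 → Oct 14, 1652: 366 days (Feb 29, 1652 is in that span).
Oct 14, 1652 → Oct 14, 1653: 365 days.
Oct 14, 1653 → Nov 14, 1653: 31 days (October has 31).
Nov 14, 1653 → Dec 14, 1653: 30 days (November has 30).
Dec 14, 1653 → Dec 17, 1653: 3 days.
Total: 6273 days.

6273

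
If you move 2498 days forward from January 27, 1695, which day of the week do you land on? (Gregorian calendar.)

Wednesday

First find the weekday of Jan 27, 1695. Doomsday rule: the anchor day for the 1600s is Tuesday. For year 95: 95÷12 = 7 r 11, and 11÷4 = 2, so 7+11+2 = 20.
Tuesday + 20 ≡ Monday — that's 1695's doomsday.
In January the doomsday date is Jan 3 (1695 is not a leap year).
Jan 27 is 24 days after Jan 3; 24 mod 7 = 3, so Monday + 3 = Thursday.
2498 mod 7 = 6, so 2498 days after a Thursday is Thursday + 6 = Wednesday.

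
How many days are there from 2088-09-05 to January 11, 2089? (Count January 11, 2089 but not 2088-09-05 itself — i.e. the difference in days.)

128

Sep 5, 2088 → Oct 5, 2088: 30 days (September has 30).
Oct 5, 2088 → Nov 5, 2088: 31 days (October has 31).
Nov 5, 2088 → Dec 5, 2088: 30 days (November has 30).
Dec 5, 2088 → Jan 5, 2089: 31 days (December has 31).
Jan 5, 2089 → Jan 11, 2089: 6 days.
Total: 128 days.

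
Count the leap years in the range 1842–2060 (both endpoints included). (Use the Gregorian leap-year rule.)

Multiples of 4 in [1842,2060]: 55.
Of those, multiples of 100: 2 (not leap unless ÷400).
Multiples of 400: 1.
Leap years = 55 − 2 + 1 = 54.

54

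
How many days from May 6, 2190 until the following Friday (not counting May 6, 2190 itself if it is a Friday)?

May 6, 2190 is a Thursday.
From Thursday to the next Friday is 1 day.

1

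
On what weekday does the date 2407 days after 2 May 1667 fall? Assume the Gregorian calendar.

Sunday

May 2, 1667 is a Monday.
2407 mod 7 = 6, so 2407 days after a Monday is Monday + 6 = Sunday.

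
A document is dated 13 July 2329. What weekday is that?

Saturday

Doomsday rule: the anchor day for the 2300s is Wednesday. For year 29: 29÷12 = 2 r 5, and 5÷4 = 1, so 2+5+1 = 8.
Wednesday + 8 ≡ Thursday — that's 2329's doomsday.
In July the doomsday date is Jul 11.
Jul 13 is 2 days after Jul 11; 2 mod 7 = 2, so Thursday + 2 = Saturday.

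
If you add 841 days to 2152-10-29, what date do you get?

February 17, 2155

+365 (one year) → Oct 29, 2153 (476 left).
+365 (one year) → Oct 29, 2154 (111 left).
Oct has 31 days: +3 → Nov 1, 2154 (108 left).
Nov has 30 days: +30 → Dec 1, 2154 (78 left).
Dec has 31 days: +31 → Jan 1, 2155 (47 left).
Jan has 31 days: +31 → Feb 1, 2155 (16 left).
+16 → Feb 17, 2155.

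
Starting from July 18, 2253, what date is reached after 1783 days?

+365 (one year) → Jul 18, 2254 (1418 left).
+365 (one year) → Jul 18, 2255 (1053 left).
+366 (one year; includes Feb 29, 2256) → Jul 18, 2256 (687 left).
+365 (one year) → Jul 18, 2257 (322 left).
Jul has 31 days: +14 → Aug 1, 2257 (308 left).
Aug has 31 days: +31 → Sep 1, 2257 (277 left).
Sep has 30 days: +30 → Oct 1, 2257 (247 left).
Oct has 31 days: +31 → Nov 1, 2257 (216 left).
Nov has 30 days: +30 → Dec 1, 2257 (186 left).
Dec has 31 days: +31 → Jan 1, 2258 (155 left).
Jan has 31 days: +31 → Feb 1, 2258 (124 left).
Feb has 28 days: +28 → Mar 1, 2258 (96 left).
Mar has 31 days: +31 → Apr 1, 2258 (65 left).
Apr has 30 days: +30 → May 1, 2258 (35 left).
May has 31 days: +31 → Jun 1, 2258 (4 left).
+4 → Jun 5, 2258.

June 5, 2258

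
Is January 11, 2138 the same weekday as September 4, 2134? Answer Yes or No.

Yes

From Sep 4, 2134 to Jan 11, 2138 is 1225 days.
1225 mod 7 = 0, so they are the same weekday.
(Sep 4, 2134 is a Saturday; Jan 11, 2138 is a Saturday.)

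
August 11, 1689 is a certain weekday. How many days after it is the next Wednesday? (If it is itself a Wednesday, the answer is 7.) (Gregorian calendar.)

Aug 11, 1689 is a Thursday.
From Thursday to the next Wednesday is 6 days.

6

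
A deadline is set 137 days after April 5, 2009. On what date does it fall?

August 20, 2009

Apr has 30 days: +26 → May 1, 2009 (111 left).
May has 31 days: +31 → Jun 1, 2009 (80 left).
Jun has 30 days: +30 → Jul 1, 2009 (50 left).
Jul has 31 days: +31 → Aug 1, 2009 (19 left).
+19 → Aug 20, 2009.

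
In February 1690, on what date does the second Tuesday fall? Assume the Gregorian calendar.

February 14, 1690

February 1, 1690 is a Wednesday.
The first Tuesday is therefore February 7 (6 days later).
The second Tuesday is 7 + 1×7 = February 14.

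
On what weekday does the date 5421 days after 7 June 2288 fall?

Sunday

Jun 7, 2288 is a Thursday.
5421 mod 7 = 3, so 5421 days after a Thursday is Thursday + 3 = Sunday.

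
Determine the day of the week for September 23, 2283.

Doomsday rule: the anchor day for the 2200s is Friday. For year 83: 83÷12 = 6 r 11, and 11÷4 = 2, so 6+11+2 = 19.
Friday + 19 ≡ Wednesday — that's 2283's doomsday.
In September the doomsday date is Sep 5.
Sep 23 is 18 days after Sep 5; 18 mod 7 = 4, so Wednesday + 4 = Sunday.

Sunday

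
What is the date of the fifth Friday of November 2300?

November 1, 2300 is a Thursday.
The first Friday is therefore November 2 (1 days later).
The fifth Friday is 2 + 4×7 = November 30.

November 30, 2300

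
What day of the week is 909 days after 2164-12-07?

First find the weekday of Dec 7, 2164. Doomsday rule: the anchor day for the 2100s is Sunday. For year 64: 64÷12 = 5 r 4, and 4÷4 = 1, so 5+4+1 = 10.
Sunday + 10 ≡ Wednesday — that's 2164's doomsday.
In December the doomsday date is Dec 12.
Dec 7 is 5 days before Dec 12; 5 mod 7 = 5, so Wednesday − 5 = Friday.
909 mod 7 = 6, so 909 days after a Friday is Friday + 6 = Thursday.

Thursday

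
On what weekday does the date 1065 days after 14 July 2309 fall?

Jul 14, 2309 is a Wednesday.
1065 mod 7 = 1, so 1065 days after a Wednesday is Wednesday + 1 = Thursday.

Thursday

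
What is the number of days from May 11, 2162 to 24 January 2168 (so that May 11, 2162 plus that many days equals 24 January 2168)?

May 11, 2162 → May 11, 2163: 365 days.
May 11, 2163 → May 11, 2164: 366 days (Feb 29, 2164 is in that span).
May 11, 2164 → May 11, 2165: 365 days.
May 11, 2165 → May 11, 2166: 365 days.
May 11, 2166 → May 11, 2167: 365 days.
May 11, 2167 → Jun 11, 2167: 31 days (May has 31).
Jun 11, 2167 → Jul 11, 2167: 30 days (June has 30).
Jul 11, 2167 → Aug 11, 2167: 31 days (July has 31).
Aug 11, 2167 → Sep 11, 2167: 31 days (August has 31).
Sep 11, 2167 → Oct 11, 2167: 30 days (September has 30).
Oct 11, 2167 → Nov 11, 2167: 31 days (October has 31).
Nov 11, 2167 → Dec 11, 2167: 30 days (November has 30).
Dec 11, 2167 → Jan 11, 2168: 31 days (December has 31).
Jan 11, 2168 → Jan 24, 2168: 13 days.
Total: 2084 days.

2084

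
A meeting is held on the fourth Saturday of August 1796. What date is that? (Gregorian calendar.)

August 27, 1796

August 1, 1796 is a Monday.
The first Saturday is therefore August 6 (5 days later).
The fourth Saturday is 6 + 3×7 = August 27.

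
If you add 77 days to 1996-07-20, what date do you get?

October 5, 1996

Jul has 31 days: +12 → Aug 1, 1996 (65 left).
Aug has 31 days: +31 → Sep 1, 1996 (34 left).
Sep has 30 days: +30 → Oct 1, 1996 (4 left).
+4 → Oct 5, 1996.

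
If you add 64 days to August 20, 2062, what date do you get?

October 23, 2062

Aug has 31 days: +12 → Sep 1, 2062 (52 left).
Sep has 30 days: +30 → Oct 1, 2062 (22 left).
+22 → Oct 23, 2062.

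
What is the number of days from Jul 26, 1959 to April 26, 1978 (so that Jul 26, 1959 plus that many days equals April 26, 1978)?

Jul 26, 1959 → Jul 26, 1960: 366 days (Feb 29, 1960 is in that span).
Jul 26, 1960 → Jul 26, 1961: 365 days.
Jul 26, 1961 → Jul 26, 1962: 365 days.
Jul 26, 1962 → Jul 26, 1963: 365 days.
Jul 26, 1963 → Jul 26, 1964: 366 days (Feb 29, 1964 is in that span).
Jul 26, 1964 → Jul 26, 1965: 365 days.
Jul 26, 1965 → Jul 26, 1966: 365 days.
Jul 26, 1966 → Jul 26, 1967: 365 days.
Jul 26, 1967 → Jul 26, 1968: 366 days (Feb 29, 1968 is in that span).
Jul 26, 1968 → Jul 26, 1969: 365 days.
Jul 26, 1969 → Jul 26, 1970: 365 days.
Jul 26, 1970 → Jul 26, 1971: 365 days.
Jul 26, 1971 → Jul 26, 1972: 366 days (Feb 29, 1972 is in that span).
Jul 26, 1972 → Jul 26, 1973: 365 days.
Jul 26, 1973 → Jul 26, 1974: 365 days.
Jul 26, 1974 → Jul 26, 1975: 365 days.
Jul 26, 1975 → Jul 26, 1976: 366 days (Feb 29, 1976 is in that span).
Jul 26, 1976 → Jul 26, 1977: 365 days.
Jul 26, 1977 → Aug 26, 1977: 31 days (July has 31).
Aug 26, 1977 → Sep 26, 1977: 31 days (August has 31).
Sep 26, 1977 → Oct 26, 1977: 30 days (September has 30).
Oct 26, 1977 → Nov 26, 1977: 31 days (October has 31).
Nov 26, 1977 → Dec 26, 1977: 30 days (November has 30).
Dec 26, 1977 → Jan 26, 1978: 31 days (December has 31).
Jan 26, 1978 → Feb 26, 1978: 31 days (January has 31).
Feb 26, 1978 → Mar 26, 1978: 28 days (February has 28).
Mar 26, 1978 → Apr 26, 1978: 31 days.
Total: 6849 days.

6849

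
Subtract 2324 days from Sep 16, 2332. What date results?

May 7, 2326

−366 (one year; includes Feb 29, 2332) → Sep 16, 2331 (1958 left).
−365 (one year) → Sep 16, 2330 (1593 left).
−365 (one year) → Sep 16, 2329 (1228 left).
−365 (one year) → Sep 16, 2328 (863 left).
−366 (one year; includes Feb 29, 2328) → Sep 16, 2327 (497 left).
−365 (one year) → Sep 16, 2326 (132 left).
−16 → Aug 31, 2326 (end of Aug, 31 days; 116 left).
−31 → Jul 31, 2326 (end of Jul, 31 days; 85 left).
−31 → Jun 30, 2326 (end of Jun, 30 days; 54 left).
−30 → May 31, 2326 (end of May, 31 days; 24 left).
−24 → May 7, 2326.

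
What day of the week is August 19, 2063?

January 1, 2063 is a Monday.
Jan 1, 2063 → Feb 1, 2063: 31 days (January has 31).
Feb 1, 2063 → Mar 1, 2063: 28 days (February has 28).
Mar 1, 2063 → Apr 1, 2063: 31 days (March has 31).
Apr 1, 2063 → May 1, 2063: 30 days (April has 30).
May 1, 2063 → Jun 1, 2063: 31 days (May has 31).
Jun 1, 2063 → Jul 1, 2063: 30 days (June has 30).
Jul 1, 2063 → Aug 1, 2063: 31 days (July has 31).
Aug 1, 2063 → Aug 19, 2063: 18 days.
Total: 230 days.
230 mod 7 = 6, so Monday + 6 = Sunday.

Sunday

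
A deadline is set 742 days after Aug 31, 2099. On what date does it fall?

+365 (one year) → Aug 31, 2100 (377 left).
Aug has 31 days: +1 → Sep 1, 2100 (376 left).
Sep has 30 days: +30 → Oct 1, 2100 (346 left).
Oct has 31 days: +31 → Nov 1, 2100 (315 left).
Nov has 30 days: +30 → Dec 1, 2100 (285 left).
Dec has 31 days: +31 → Jan 1, 2101 (254 left).
Jan has 31 days: +31 → Feb 1, 2101 (223 left).
Feb has 28 days: +28 → Mar 1, 2101 (195 left).
Mar has 31 days: +31 → Apr 1, 2101 (164 left).
Apr has 30 days: +30 → May 1, 2101 (134 left).
May has 31 days: +31 → Jun 1, 2101 (103 left).
Jun has 30 days: +30 → Jul 1, 2101 (73 left).
Jul has 31 days: +31 → Aug 1, 2101 (42 left).
Aug has 31 days: +31 → Sep 1, 2101 (11 left).
+11 → Sep 12, 2101.

September 12, 2101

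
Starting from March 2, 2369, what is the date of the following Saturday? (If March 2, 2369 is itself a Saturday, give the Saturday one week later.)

March 8, 2369

Mar 2, 2369 is a Sunday.
From Sunday to the next Saturday is 6 days.
Mar 2, 2369 + 6 = Mar 8, 2369.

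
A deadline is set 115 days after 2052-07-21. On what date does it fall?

November 13, 2052

Jul has 31 days: +11 → Aug 1, 2052 (104 left).
Aug has 31 days: +31 → Sep 1, 2052 (73 left).
Sep has 30 days: +30 → Oct 1, 2052 (43 left).
Oct has 31 days: +31 → Nov 1, 2052 (12 left).
+12 → Nov 13, 2052.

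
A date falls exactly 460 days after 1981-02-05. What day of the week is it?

First find the weekday of Feb 5, 1981. Doomsday rule: the anchor day for the 1900s is Wednesday. For year 81: 81÷12 = 6 r 9, and 9÷4 = 2, so 6+9+2 = 17.
Wednesday + 17 ≡ Saturday — that's 1981's doomsday.
In February the doomsday date is Feb 28 (1981 is not a leap year).
Feb 5 is 23 days before Feb 28; 23 mod 7 = 2, so Saturday − 2 = Thursday.
460 mod 7 = 5, so 460 days after a Thursday is Thursday + 5 = Tuesday.

Tuesday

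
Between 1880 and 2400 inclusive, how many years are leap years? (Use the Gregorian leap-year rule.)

127

Multiples of 4 in [1880,2400]: 131.
Of those, multiples of 100: 6 (not leap unless ÷400).
Multiples of 400: 2.
Leap years = 131 − 6 + 2 = 127.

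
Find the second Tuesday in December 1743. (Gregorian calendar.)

December 10, 1743

December 1, 1743 is a Sunday.
The first Tuesday is therefore December 3 (2 days later).
The second Tuesday is 3 + 1×7 = December 10.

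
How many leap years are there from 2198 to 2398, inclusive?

Multiples of 4 in [2198,2398]: 50.
Of those, multiples of 100: 2 (not leap unless ÷400).
Multiples of 400: 0.
Leap years = 50 − 2 + 0 = 48.

48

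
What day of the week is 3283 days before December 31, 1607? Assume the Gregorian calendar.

Monday

First find the weekday of Dec 31, 1607. Doomsday rule: the anchor day for the 1600s is Tuesday. For year 07: 7÷12 = 0 r 7, and 7÷4 = 1, so 0+7+1 = 8.
Tuesday + 8 ≡ Wednesday — that's 1607's doomsday.
In December the doomsday date is Dec 12.
Dec 31 is 19 days after Dec 12; 19 mod 7 = 5, so Wednesday + 5 = Monday.
3283 mod 7 = 0, so 3283 days before a Monday is Monday − 0 = Monday.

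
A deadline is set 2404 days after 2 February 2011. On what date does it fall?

September 2, 2017

+365 (one year) → Feb 2, 2012 (2039 left).
+366 (one year; includes Feb 29, 2012) → Feb 2, 2013 (1673 left).
+365 (one year) → Feb 2, 2014 (1308 left).
+365 (one year) → Feb 2, 2015 (943 left).
+365 (one year) → Feb 2, 2016 (578 left).
+366 (one year; includes Feb 29, 2016) → Feb 2, 2017 (212 left).
Feb has 28 days: +27 → Mar 1, 2017 (185 left).
Mar has 31 days: +31 → Apr 1, 2017 (154 left).
Apr has 30 days: +30 → May 1, 2017 (124 left).
May has 31 days: +31 → Jun 1, 2017 (93 left).
Jun has 30 days: +30 → Jul 1, 2017 (63 left).
Jul has 31 days: +31 → Aug 1, 2017 (32 left).
Aug has 31 days: +31 → Sep 1, 2017 (1 left).
+1 → Sep 2, 2017.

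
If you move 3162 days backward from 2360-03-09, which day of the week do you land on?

Mar 9, 2360 is a Wednesday.
3162 mod 7 = 5, so 3162 days before a Wednesday is Wednesday − 5 = Friday.

Friday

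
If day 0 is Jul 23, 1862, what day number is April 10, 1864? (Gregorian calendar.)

Jul 23, 1862 → Jul 23, 1863: 365 days.
Jul 23, 1863 → Aug 23, 1863: 31 days (July has 31).
Aug 23, 1863 → Sep 23, 1863: 31 days (August has 31).
Sep 23, 1863 → Oct 23, 1863: 30 days (September has 30).
Oct 23, 1863 → Nov 23, 1863: 31 days (October has 31).
Nov 23, 1863 → Dec 23, 1863: 30 days (November has 30).
Dec 23, 1863 → Jan 23, 1864: 31 days (December has 31).
Jan 23, 1864 → Feb 23, 1864: 31 days (January has 31).
Feb 23, 1864 → Mar 23, 1864: 29 days (February has 29).
Mar 23, 1864 → Apr 10, 1864: 18 days.
Total: 627 days.

627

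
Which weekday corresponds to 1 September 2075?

Sunday

Doomsday rule: the anchor day for the 2000s is Tuesday. For year 75: 75÷12 = 6 r 3, and 3÷4 = 0, so 6+3+0 = 9.
Tuesday + 9 ≡ Thursday — that's 2075's doomsday.
In September the doomsday date is Sep 5.
Sep 1 is 4 days before Sep 5; 4 mod 7 = 4, so Thursday − 4 = Sunday.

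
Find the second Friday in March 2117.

March 12, 2117

March 1, 2117 is a Monday.
The first Friday is therefore March 5 (4 days later).
The second Friday is 5 + 1×7 = March 12.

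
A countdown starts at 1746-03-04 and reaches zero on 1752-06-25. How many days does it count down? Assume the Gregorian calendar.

Mar 4, 1746 → Mar 4, 1747: 365 days.
Mar 4, 1747 → Mar 4, 1748: 366 days (Feb 29, 1748 is in that span).
Mar 4, 1748 → Mar 4, 1749: 365 days.
Mar 4, 1749 → Mar 4, 1750: 365 days.
Mar 4, 1750 → Mar 4, 1751: 365 days.
Mar 4, 1751 → Mar 4, 1752: 366 days (Feb 29, 1752 is in that span).
Mar 4, 1752 → Apr 4, 1752: 31 days (March has 31).
Apr 4, 1752 → May 4, 1752: 30 days (April has 30).
May 4, 1752 → Jun 4, 1752: 31 days (May has 31).
Jun 4, 1752 → Jun 25, 1752: 21 days.
Total: 2305 days.

2305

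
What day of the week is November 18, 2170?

Doomsday rule: the anchor day for the 2100s is Sunday. For year 70: 70÷12 = 5 r 10, and 10÷4 = 2, so 5+10+2 = 17.
Sunday + 17 ≡ Wednesday — that's 2170's doomsday.
In November the doomsday date is Nov 7.
Nov 18 is 11 days after Nov 7; 11 mod 7 = 4, so Wednesday + 4 = Sunday.

Sunday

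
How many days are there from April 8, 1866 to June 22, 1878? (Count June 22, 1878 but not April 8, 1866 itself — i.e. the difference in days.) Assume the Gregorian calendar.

Apr 8, 1866 → Apr 8, 1867: 365 days.
Apr 8, 1867 → Apr 8, 1868: 366 days (Feb 29, 1868 is in that span).
Apr 8, 1868 → Apr 8, 1869: 365 days.
Apr 8, 1869 → Apr 8, 1870: 365 days.
Apr 8, 1870 → Apr 8, 1871: 365 days.
Apr 8, 1871 → Apr 8, 1872: 366 days (Feb 29, 1872 is in that span).
Apr 8, 1872 → Apr 8, 1873: 365 days.
Apr 8, 1873 → Apr 8, 1874: 365 days.
Apr 8, 1874 → Apr 8, 1875: 365 days.
Apr 8, 1875 → Apr 8, 1876: 366 days (Feb 29, 1876 is in that span).
Apr 8, 1876 → Apr 8, 1877: 365 days.
Apr 8, 1877 → Apr 8, 1878: 365 days.
Apr 8, 1878 → May 8, 1878: 30 days (April has 30).
May 8, 1878 → Jun 8, 1878: 31 days (May has 31).
Jun 8, 1878 → Jun 22, 1878: 14 days.
Total: 4458 days.

4458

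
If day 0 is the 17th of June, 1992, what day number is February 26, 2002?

Jun 17, 1992 → Jun 17, 1993: 365 days.
Jun 17, 1993 → Jun 17, 1994: 365 days.
Jun 17, 1994 → Jun 17, 1995: 365 days.
Jun 17, 1995 → Jun 17, 1996: 366 days (Feb 29, 1996 is in that span).
Jun 17, 1996 → Jun 17, 1997: 365 days.
Jun 17, 1997 → Jun 17, 1998: 365 days.
Jun 17, 1998 → Jun 17, 1999: 365 days.
Jun 17, 1999 → Jun 17, 2000: 366 days (Feb 29, 2000 is in that span).
Jun 17, 2000 → Jun 17, 2001: 365 days.
Jun 17, 2001 → Jul 17, 2001: 30 days (June has 30).
Jul 17, 2001 → Aug 17, 2001: 31 days (July has 31).
Aug 17, 2001 → Sep 17, 2001: 31 days (August has 31).
Sep 17, 2001 → Oct 17, 2001: 30 days (September has 30).
Oct 17, 2001 → Nov 17, 2001: 31 days (October has 31).
Nov 17, 2001 → Dec 17, 2001: 30 days (November has 30).
Dec 17, 2001 → Jan 17, 2002: 31 days (December has 31).
Jan 17, 2002 → Feb 17, 2002: 31 days (January has 31).
Feb 17, 2002 → Feb 26, 2002: 9 days.
Total: 3541 days.

3541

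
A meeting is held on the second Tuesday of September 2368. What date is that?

September 10, 2368

September 1, 2368 is a Sunday.
The first Tuesday is therefore September 3 (2 days later).
The second Tuesday is 3 + 1×7 = September 10.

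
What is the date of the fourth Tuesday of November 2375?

November 1, 2375 is a Saturday.
The first Tuesday is therefore November 4 (3 days later).
The fourth Tuesday is 4 + 3×7 = November 25.

November 25, 2375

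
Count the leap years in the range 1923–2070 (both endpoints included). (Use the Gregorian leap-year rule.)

37

Multiples of 4 in [1923,2070]: 37.
Of those, multiples of 100: 1 (not leap unless ÷400).
Multiples of 400: 1.
Leap years = 37 − 1 + 1 = 37.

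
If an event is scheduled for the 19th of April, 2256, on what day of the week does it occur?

Saturday

Doomsday rule: the anchor day for the 2200s is Friday. For year 56: 56÷12 = 4 r 8, and 8÷4 = 2, so 4+8+2 = 14.
Friday + 14 ≡ Friday — that's 2256's doomsday.
In April the doomsday date is Apr 4.
Apr 19 is 15 days after Apr 4; 15 mod 7 = 1, so Friday + 1 = Saturday.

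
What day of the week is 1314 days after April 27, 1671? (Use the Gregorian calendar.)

Saturday

First find the weekday of Apr 27, 1671. Doomsday rule: the anchor day for the 1600s is Tuesday. For year 71: 71÷12 = 5 r 11, and 11÷4 = 2, so 5+11+2 = 18.
Tuesday + 18 ≡ Saturday — that's 1671's doomsday.
In April the doomsday date is Apr 4.
Apr 27 is 23 days after Apr 4; 23 mod 7 = 2, so Saturday + 2 = Monday.
1314 mod 7 = 5, so 1314 days after a Monday is Monday + 5 = Saturday.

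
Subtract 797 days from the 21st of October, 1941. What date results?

−365 (one year) → Oct 21, 1940 (432 left).
−366 (one year; includes Feb 29, 1940) → Oct 21, 1939 (66 left).
−21 → Sep 30, 1939 (end of Sep, 30 days; 45 left).
−30 → Aug 31, 1939 (end of Aug, 31 days; 15 left).
−15 → Aug 16, 1939.

August 16, 1939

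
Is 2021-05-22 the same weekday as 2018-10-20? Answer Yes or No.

Yes

From Oct 20, 2018 to May 22, 2021 is 945 days.
945 mod 7 = 0, so they are the same weekday.
(Oct 20, 2018 is a Saturday; May 22, 2021 is a Saturday.)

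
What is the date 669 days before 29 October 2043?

December 29, 2041

−365 (one year) → Oct 29, 2042 (304 left).
−29 → Sep 30, 2042 (end of Sep, 30 days; 275 left).
−30 → Aug 31, 2042 (end of Aug, 31 days; 245 left).
−31 → Jul 31, 2042 (end of Jul, 31 days; 214 left).
−31 → Jun 30, 2042 (end of Jun, 30 days; 183 left).
−30 → May 31, 2042 (end of May, 31 days; 153 left).
−31 → Apr 30, 2042 (end of Apr, 30 days; 122 left).
−30 → Mar 31, 2042 (end of Mar, 31 days; 92 left).
−31 → Feb 28, 2042 (end of Feb, 28 days; 61 left).
−28 → Jan 31, 2042 (end of Jan, 31 days; 33 left).
−31 → Dec 31, 2041 (end of Dec, 31 days; 2 left).
−2 → Dec 29, 2041.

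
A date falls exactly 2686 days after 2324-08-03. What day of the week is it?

Friday

First find the weekday of Aug 3, 2324. Doomsday rule: the anchor day for the 2300s is Wednesday. For year 24: 24÷12 = 2 r 0, and 0÷4 = 0, so 2+0+0 = 2.
Wednesday + 2 ≡ Friday — that's 2324's doomsday.
In August the doomsday date is Aug 8.
Aug 3 is 5 days before Aug 8; 5 mod 7 = 5, so Friday − 5 = Sunday.
2686 mod 7 = 5, so 2686 days after a Sunday is Sunday + 5 = Friday.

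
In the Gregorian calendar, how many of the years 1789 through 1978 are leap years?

Multiples of 4 in [1789,1978]: 47.
Of those, multiples of 100: 2 (not leap unless ÷400).
Multiples of 400: 0.
Leap years = 47 − 2 + 0 = 45.

45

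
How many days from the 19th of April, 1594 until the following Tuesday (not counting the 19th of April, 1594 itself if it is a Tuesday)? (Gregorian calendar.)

7

Apr 19, 1594 is a Tuesday.
From Tuesday to the next Tuesday is 7 days.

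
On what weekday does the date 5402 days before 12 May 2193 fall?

Tuesday

First find the weekday of May 12, 2193. Doomsday rule: the anchor day for the 2100s is Sunday. For year 93: 93÷12 = 7 r 9, and 9÷4 = 2, so 7+9+2 = 18.
Sunday + 18 ≡ Thursday — that's 2193's doomsday.
In May the doomsday date is May 9.
May 12 is 3 days after May 9; 3 mod 7 = 3, so Thursday + 3 = Sunday.
5402 mod 7 = 5, so 5402 days before a Sunday is Sunday − 5 = Tuesday.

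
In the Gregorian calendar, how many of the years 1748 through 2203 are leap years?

110

Multiples of 4 in [1748,2203]: 114.
Of those, multiples of 100: 5 (not leap unless ÷400).
Multiples of 400: 1.
Leap years = 114 − 5 + 1 = 110.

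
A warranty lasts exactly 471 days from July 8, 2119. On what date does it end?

+366 (one year; includes Feb 29, 2120) → Jul 8, 2120 (105 left).
Jul has 31 days: +24 → Aug 1, 2120 (81 left).
Aug has 31 days: +31 → Sep 1, 2120 (50 left).
Sep has 30 days: +30 → Oct 1, 2120 (20 left).
+20 → Oct 21, 2120.

October 21, 2120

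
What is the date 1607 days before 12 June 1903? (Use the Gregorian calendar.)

−365 (one year) → Jun 12, 1902 (1242 left).
−365 (one year) → Jun 12, 1901 (877 left).
−365 (one year) → Jun 12, 1900 (512 left).
−365 (one year) → Jun 12, 1899 (147 left).
−12 → May 31, 1899 (end of May, 31 days; 135 left).
−31 → Apr 30, 1899 (end of Apr, 30 days; 104 left).
−30 → Mar 31, 1899 (end of Mar, 31 days; 74 left).
−31 → Feb 28, 1899 (end of Feb, 28 days; 43 left).
−28 → Jan 31, 1899 (end of Jan, 31 days; 15 left).
−15 → Jan 16, 1899.

January 16, 1899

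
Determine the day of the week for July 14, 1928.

Saturday

January 1, 1928 is a Sunday.
Jan 1, 1928 → Feb 1, 1928: 31 days (January has 31).
Feb 1, 1928 → Mar 1, 1928: 29 days (February has 29).
Mar 1, 1928 → Apr 1, 1928: 31 days (March has 31).
Apr 1, 1928 → May 1, 1928: 30 days (April has 30).
May 1, 1928 → Jun 1, 1928: 31 days (May has 31).
Jun 1, 1928 → Jul 1, 1928: 30 days (June has 30).
Jul 1, 1928 → Jul 14, 1928: 13 days.
Total: 195 days.
195 mod 7 = 6, so Sunday + 6 = Saturday.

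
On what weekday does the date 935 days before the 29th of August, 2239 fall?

Sunday

Aug 29, 2239 is a Thursday.
935 mod 7 = 4, so 935 days before a Thursday is Thursday − 4 = Sunday.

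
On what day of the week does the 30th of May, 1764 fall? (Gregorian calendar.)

Wednesday

Doomsday rule: the anchor day for the 1700s is Sunday. For year 64: 64÷12 = 5 r 4, and 4÷4 = 1, so 5+4+1 = 10.
Sunday + 10 ≡ Wednesday — that's 1764's doomsday.
In May the doomsday date is May 9.
May 30 is 21 days after May 9; 21 mod 7 = 0, so Wednesday + 0 = Wednesday.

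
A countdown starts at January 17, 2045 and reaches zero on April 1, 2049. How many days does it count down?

Jan 17, 2045 → Jan 17, 2046: 365 days.
Jan 17, 2046 → Jan 17, 2047: 365 days.
Jan 17, 2047 → Jan 17, 2048: 365 days.
Jan 17, 2048 → Jan 17, 2049: 366 days (Feb 29, 2048 is in that span).
Jan 17, 2049 → Feb 17, 2049: 31 days (January has 31).
Feb 17, 2049 → Mar 17, 2049: 28 days (February has 28).
Mar 17, 2049 → Apr 1, 2049: 15 days.
Total: 1535 days.

1535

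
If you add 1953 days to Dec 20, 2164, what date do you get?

April 26, 2170

+365 (one year) → Dec 20, 2165 (1588 left).
+365 (one year) → Dec 20, 2166 (1223 left).
+365 (one year) → Dec 20, 2167 (858 left).
+366 (one year; includes Feb 29, 2168) → Dec 20, 2168 (492 left).
+365 (one year) → Dec 20, 2169 (127 left).
Dec has 31 days: +12 → Jan 1, 2170 (115 left).
Jan has 31 days: +31 → Feb 1, 2170 (84 left).
Feb has 28 days: +28 → Mar 1, 2170 (56 left).
Mar has 31 days: +31 → Apr 1, 2170 (25 left).
+25 → Apr 26, 2170.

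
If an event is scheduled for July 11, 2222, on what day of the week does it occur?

Doomsday rule: the anchor day for the 2200s is Friday. For year 22: 22÷12 = 1 r 10, and 10÷4 = 2, so 1+10+2 = 13.
Friday + 13 ≡ Thursday — that's 2222's doomsday.
In July the doomsday date is Jul 11.
Jul 11 is the doomsday itself: Thursday.

Thursday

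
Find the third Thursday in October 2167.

October 1, 2167 is a Thursday.
The first Thursday is therefore October 1 (same day).
The third Thursday is 1 + 2×7 = October 15.

October 15, 2167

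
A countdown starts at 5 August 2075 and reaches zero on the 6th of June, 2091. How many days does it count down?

5784

Aug 5, 2075 → Aug 5, 2076: 366 days (Feb 29, 2076 is in that span).
Aug 5, 2076 → Aug 5, 2077: 365 days.
Aug 5, 2077 → Aug 5, 2078: 365 days.
Aug 5, 2078 → Aug 5, 2079: 365 days.
Aug 5, 2079 → Aug 5, 2080: 366 days (Feb 29, 2080 is in that span).
Aug 5, 2080 → Aug 5, 2081: 365 days.
Aug 5, 2081 → Aug 5, 2082: 365 days.
Aug 5, 2082 → Aug 5, 2083: 365 days.
Aug 5, 2083 → Aug 5, 2084: 366 days (Feb 29, 2084 is in that span).
Aug 5, 2084 → Aug 5, 2085: 365 days.
Aug 5, 2085 → Aug 5, 2086: 365 days.
Aug 5, 2086 → Aug 5, 2087: 365 days.
Aug 5, 2087 → Aug 5, 2088: 366 days (Feb 29, 2088 is in that span).
Aug 5, 2088 → Aug 5, 2089: 365 days.
Aug 5, 2089 → Aug 5, 2090: 365 days.
Aug 5, 2090 → Sep 5, 2090: 31 days (August has 31).
Sep 5, 2090 → Oct 5, 2090: 30 days (September has 30).
Oct 5, 2090 → Nov 5, 2090: 31 days (October has 31).
Nov 5, 2090 → Dec 5, 2090: 30 days (November has 30).
Dec 5, 2090 → Jan 5, 2091: 31 days (December has 31).
Jan 5, 2091 → Feb 5, 2091: 31 days (January has 31).
Feb 5, 2091 → Mar 5, 2091: 28 days (February has 28).
Mar 5, 2091 → Apr 5, 2091: 31 days (March has 31).
Apr 5, 2091 → May 5, 2091: 30 days (April has 30).
May 5, 2091 → Jun 5, 2091: 31 days (May has 31).
Jun 5, 2091 → Jun 6, 2091: 1 days.
Total: 5784 days.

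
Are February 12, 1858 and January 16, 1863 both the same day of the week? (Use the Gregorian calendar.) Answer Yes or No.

Yes

From Feb 12, 1858 to Jan 16, 1863 is 1799 days.
1799 mod 7 = 0, so they are the same weekday.
(Feb 12, 1858 is a Friday; Jan 16, 1863 is a Friday.)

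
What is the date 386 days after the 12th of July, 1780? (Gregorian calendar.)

August 2, 1781

Jul has 31 days: +20 → Aug 1, 1780 (366 left).
Aug has 31 days: +31 → Sep 1, 1780 (335 left).
Sep has 30 days: +30 → Oct 1, 1780 (305 left).
Oct has 31 days: +31 → Nov 1, 1780 (274 left).
Nov has 30 days: +30 → Dec 1, 1780 (244 left).
Dec has 31 days: +31 → Jan 1, 1781 (213 left).
Jan has 31 days: +31 → Feb 1, 1781 (182 left).
Feb has 28 days: +28 → Mar 1, 1781 (154 left).
Mar has 31 days: +31 → Apr 1, 1781 (123 left).
Apr has 30 days: +30 → May 1, 1781 (93 left).
May has 31 days: +31 → Jun 1, 1781 (62 left).
Jun has 30 days: +30 → Jul 1, 1781 (32 left).
Jul has 31 days: +31 → Aug 1, 1781 (1 left).
+1 → Aug 2, 1781.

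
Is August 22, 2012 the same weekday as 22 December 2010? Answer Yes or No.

From Dec 22, 2010 to Aug 22, 2012 is 609 days.
609 mod 7 = 0, so they are the same weekday.
(Dec 22, 2010 is a Wednesday; Aug 22, 2012 is a Wednesday.)

Yes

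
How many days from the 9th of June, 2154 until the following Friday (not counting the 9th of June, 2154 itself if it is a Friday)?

Jun 9, 2154 is a Sunday.
From Sunday to the next Friday is 5 days.

5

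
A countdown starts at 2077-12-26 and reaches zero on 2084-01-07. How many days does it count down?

Dec 26, 2077 → Dec 26, 2078: 365 days.
Dec 26, 2078 → Dec 26, 2079: 365 days.
Dec 26, 2079 → Dec 26, 2080: 366 days (Feb 29, 2080 is in that span).
Dec 26, 2080 → Dec 26, 2081: 365 days.
Dec 26, 2081 → Dec 26, 2082: 365 days.
Dec 26, 2082 → Jan 26, 2083: 31 days (December has 31).
Jan 26, 2083 → Feb 26, 2083: 31 days (January has 31).
Feb 26, 2083 → Mar 26, 2083: 28 days (February has 28).
Mar 26, 2083 → Apr 26, 2083: 31 days (March has 31).
Apr 26, 2083 → May 26, 2083: 30 days (April has 30).
May 26, 2083 → Jun 26, 2083: 31 days (May has 31).
Jun 26, 2083 → Jul 26, 2083: 30 days (June has 30).
Jul 26, 2083 → Aug 26, 2083: 31 days (July has 31).
Aug 26, 2083 → Sep 26, 2083: 31 days (August has 31).
Sep 26, 2083 → Oct 26, 2083: 30 days (September has 30).
Oct 26, 2083 → Nov 26, 2083: 31 days (October has 31).
Nov 26, 2083 → Dec 26, 2083: 30 days (November has 30).
Dec 26, 2083 → Jan 7, 2084: 12 days.
Total: 2203 days.

2203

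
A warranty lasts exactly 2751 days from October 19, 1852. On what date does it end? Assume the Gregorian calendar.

May 1, 1860

+365 (one year) → Oct 19, 1853 (2386 left).
+365 (one year) → Oct 19, 1854 (2021 left).
+365 (one year) → Oct 19, 1855 (1656 left).
+366 (one year; includes Feb 29, 1856) → Oct 19, 1856 (1290 left).
+365 (one year) → Oct 19, 1857 (925 left).
+365 (one year) → Oct 19, 1858 (560 left).
+365 (one year) → Oct 19, 1859 (195 left).
Oct has 31 days: +13 → Nov 1, 1859 (182 left).
Nov has 30 days: +30 → Dec 1, 1859 (152 left).
Dec has 31 days: +31 → Jan 1, 1860 (121 left).
Jan has 31 days: +31 → Feb 1, 1860 (90 left).
Feb has 29 days: +29 → Mar 1, 1860 (61 left).
Mar has 31 days: +31 → Apr 1, 1860 (30 left).
Apr has 30 days: +30 → May 1, 1860 (0 left).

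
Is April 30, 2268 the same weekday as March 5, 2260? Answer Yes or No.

No

From Mar 5, 2260 to Apr 30, 2268 is 2978 days.
2978 mod 7 = 3, so they are different weekdays.
(Mar 5, 2260 is a Monday; Apr 30, 2268 is a Thursday.)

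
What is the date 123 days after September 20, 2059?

January 21, 2060

Sep has 30 days: +11 → Oct 1, 2059 (112 left).
Oct has 31 days: +31 → Nov 1, 2059 (81 left).
Nov has 30 days: +30 → Dec 1, 2059 (51 left).
Dec has 31 days: +31 → Jan 1, 2060 (20 left).
+20 → Jan 21, 2060.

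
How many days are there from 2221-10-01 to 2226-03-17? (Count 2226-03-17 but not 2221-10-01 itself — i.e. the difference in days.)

1628

Oct 1, 2221 → Oct 1, 2222: 365 days.
Oct 1, 2222 → Oct 1, 2223: 365 days.
Oct 1, 2223 → Oct 1, 2224: 366 days (Feb 29, 2224 is in that span).
Oct 1, 2224 → Oct 1, 2225: 365 days.
Oct 1, 2225 → Nov 1, 2225: 31 days (October has 31).
Nov 1, 2225 → Dec 1, 2225: 30 days (November has 30).
Dec 1, 2225 → Jan 1, 2226: 31 days (December has 31).
Jan 1, 2226 → Feb 1, 2226: 31 days (January has 31).
Feb 1, 2226 → Mar 1, 2226: 28 days (February has 28).
Mar 1, 2226 → Mar 17, 2226: 16 days.
Total: 1628 days.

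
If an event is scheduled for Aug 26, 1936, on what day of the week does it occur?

Wednesday

Doomsday rule: the anchor day for the 1900s is Wednesday. For year 36: 36÷12 = 3 r 0, and 0÷4 = 0, so 3+0+0 = 3.
Wednesday + 3 ≡ Saturday — that's 1936's doomsday.
In August the doomsday date is Aug 8.
Aug 26 is 18 days after Aug 8; 18 mod 7 = 4, so Saturday + 4 = Wednesday.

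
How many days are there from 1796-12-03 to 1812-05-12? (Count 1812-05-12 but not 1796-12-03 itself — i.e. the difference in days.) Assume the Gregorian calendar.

5638

Dec 3, 1796 → Dec 3, 1797: 365 days.
Dec 3, 1797 → Dec 3, 1798: 365 days.
Dec 3, 1798 → Dec 3, 1799: 365 days.
Dec 3, 1799 → Dec 3, 1800: 365 days.
Dec 3, 1800 → Dec 3, 1801: 365 days.
Dec 3, 1801 → Dec 3, 1802: 365 days.
Dec 3, 1802 → Dec 3, 1803: 365 days.
Dec 3, 1803 → Dec 3, 1804: 366 days (Feb 29, 1804 is in that span).
Dec 3, 1804 → Dec 3, 1805: 365 days.
Dec 3, 1805 → Dec 3, 1806: 365 days.
Dec 3, 1806 → Dec 3, 1807: 365 days.
Dec 3, 1807 → Dec 3, 1808: 366 days (Feb 29, 1808 is in that span).
Dec 3, 1808 → Dec 3, 1809: 365 days.
Dec 3, 1809 → Dec 3, 1810: 365 days.
Dec 3, 1810 → Dec 3, 1811: 365 days.
Dec 3, 1811 → Jan 3, 1812: 31 days (December has 31).
Jan 3, 1812 → Feb 3, 1812: 31 days (January has 31).
Feb 3, 1812 → Mar 3, 1812: 29 days (February has 29).
Mar 3, 1812 → Apr 3, 1812: 31 days (March has 31).
Apr 3, 1812 → May 3, 1812: 30 days (April has 30).
May 3, 1812 → May 12, 1812: 9 days.
Total: 5638 days.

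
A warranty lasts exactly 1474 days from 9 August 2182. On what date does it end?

+365 (one year) → Aug 9, 2183 (1109 left).
+366 (one year; includes Feb 29, 2184) → Aug 9, 2184 (743 left).
+365 (one year) → Aug 9, 2185 (378 left).
Aug has 31 days: +23 → Sep 1, 2185 (355 left).
Sep has 30 days: +30 → Oct 1, 2185 (325 left).
Oct has 31 days: +31 → Nov 1, 2185 (294 left).
Nov has 30 days: +30 → Dec 1, 2185 (264 left).
Dec has 31 days: +31 → Jan 1, 2186 (233 left).
Jan has 31 days: +31 → Feb 1, 2186 (202 left).
Feb has 28 days: +28 → Mar 1, 2186 (174 left).
Mar has 31 days: +31 → Apr 1, 2186 (143 left).
Apr has 30 days: +30 → May 1, 2186 (113 left).
May has 31 days: +31 → Jun 1, 2186 (82 left).
Jun has 30 days: +30 → Jul 1, 2186 (52 left).
Jul has 31 days: +31 → Aug 1, 2186 (21 left).
+21 → Aug 22, 2186.

August 22, 2186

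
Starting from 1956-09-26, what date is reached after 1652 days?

April 5, 1961

+365 (one year) → Sep 26, 1957 (1287 left).
+365 (one year) → Sep 26, 1958 (922 left).
+365 (one year) → Sep 26, 1959 (557 left).
+366 (one year; includes Feb 29, 1960) → Sep 26, 1960 (191 left).
Sep has 30 days: +5 → Oct 1, 1960 (186 left).
Oct has 31 days: +31 → Nov 1, 1960 (155 left).
Nov has 30 days: +30 → Dec 1, 1960 (125 left).
Dec has 31 days: +31 → Jan 1, 1961 (94 left).
Jan has 31 days: +31 → Feb 1, 1961 (63 left).
Feb has 28 days: +28 → Mar 1, 1961 (35 left).
Mar has 31 days: +31 → Apr 1, 1961 (4 left).
+4 → Apr 5, 1961.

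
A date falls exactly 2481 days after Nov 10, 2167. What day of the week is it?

Friday

Nov 10, 2167 is a Tuesday.
2481 mod 7 = 3, so 2481 days after a Tuesday is Tuesday + 3 = Friday.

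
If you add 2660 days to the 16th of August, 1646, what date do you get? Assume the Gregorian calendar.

November 27, 1653

+365 (one year) → Aug 16, 1647 (2295 left).
+366 (one year; includes Feb 29, 1648) → Aug 16, 1648 (1929 left).
+365 (one year) → Aug 16, 1649 (1564 left).
+365 (one year) → Aug 16, 1650 (1199 left).
+365 (one year) → Aug 16, 1651 (834 left).
+366 (one year; includes Feb 29, 1652) → Aug 16, 1652 (468 left).
+365 (one year) → Aug 16, 1653 (103 left).
Aug has 31 days: +16 → Sep 1, 1653 (87 left).
Sep has 30 days: +30 → Oct 1, 1653 (57 left).
Oct has 31 days: +31 → Nov 1, 1653 (26 left).
+26 → Nov 27, 1653.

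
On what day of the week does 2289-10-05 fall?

Doomsday rule: the anchor day for the 2200s is Friday. For year 89: 89÷12 = 7 r 5, and 5÷4 = 1, so 7+5+1 = 13.
Friday + 13 ≡ Thursday — that's 2289's doomsday.
In October the doomsday date is Oct 10.
Oct 5 is 5 days before Oct 10; 5 mod 7 = 5, so Thursday − 5 = Saturday.

Saturday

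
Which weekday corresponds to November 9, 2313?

Doomsday rule: the anchor day for the 2300s is Wednesday. For year 13: 13÷12 = 1 r 1, and 1÷4 = 0, so 1+1+0 = 2.
Wednesday + 2 ≡ Friday — that's 2313's doomsday.
In November the doomsday date is Nov 7.
Nov 9 is 2 days after Nov 7; 2 mod 7 = 2, so Friday + 2 = Sunday.

Sunday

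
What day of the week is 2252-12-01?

Wednesday

Doomsday rule: the anchor day for the 2200s is Friday. For year 52: 52÷12 = 4 r 4, and 4÷4 = 1, so 4+4+1 = 9.
Friday + 9 ≡ Sunday — that's 2252's doomsday.
In December the doomsday date is Dec 12.
Dec 1 is 11 days before Dec 12; 11 mod 7 = 4, so Sunday − 4 = Wednesday.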